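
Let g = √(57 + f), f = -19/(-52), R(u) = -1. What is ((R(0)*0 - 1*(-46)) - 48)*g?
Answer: -√38779/13 ≈ -15.148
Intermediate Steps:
f = 19/52 (f = -19*(-1/52) = 19/52 ≈ 0.36538)
g = √38779/26 (g = √(57 + 19/52) = √(2983/52) = √38779/26 ≈ 7.5740)
((R(0)*0 - 1*(-46)) - 48)*g = ((-1*0 - 1*(-46)) - 48)*(√38779/26) = ((0 + 46) - 48)*(√38779/26) = (46 - 48)*(√38779/26) = -√38779/13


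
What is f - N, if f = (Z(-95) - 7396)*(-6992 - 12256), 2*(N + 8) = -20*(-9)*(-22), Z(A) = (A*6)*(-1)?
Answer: 131388836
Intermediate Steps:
Z(A) = -6*A (Z(A) = (6*A)*(-1) = -6*A)
N = -1988 (N = -8 + (-20*(-9)*(-22))/2 = -8 + (180*(-22))/2 = -8 + (½)*(-3960) = -8 - 1980 = -1988)
f = 131386848 (f = (-6*(-95) - 7396)*(-6992 - 12256) = (570 - 7396)*(-19248) = -6826*(-19248) = 131386848)
f - N = 131386848 - 1*(-1988) = 131386848 + 1988 = 131388836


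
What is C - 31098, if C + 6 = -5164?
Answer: -36268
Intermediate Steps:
C = -5170 (C = -6 - 5164 = -5170)
C - 31098 = -5170 - 31098 = -36268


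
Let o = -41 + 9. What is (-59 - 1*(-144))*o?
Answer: -2720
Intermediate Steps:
o = -32
(-59 - 1*(-144))*o = (-59 - 1*(-144))*(-32) = (-59 + 144)*(-32) = 85*(-32) = -2720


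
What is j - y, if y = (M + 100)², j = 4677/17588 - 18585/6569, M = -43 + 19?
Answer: -667629613639/115535572 ≈ -5778.6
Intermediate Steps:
M = -24
j = -296149767/115535572 (j = 4677*(1/17588) - 18585*1/6569 = 4677/17588 - 18585/6569 = -296149767/115535572 ≈ -2.5633)
y = 5776 (y = (-24 + 100)² = 76² = 5776)
j - y = -296149767/115535572 - 1*5776 = -296149767/115535572 - 5776 = -667629613639/115535572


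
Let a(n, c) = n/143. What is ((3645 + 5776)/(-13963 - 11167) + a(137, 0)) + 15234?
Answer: 54746845667/3593590 ≈ 15235.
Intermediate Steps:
a(n, c) = n/143 (a(n, c) = n*(1/143) = n/143)
((3645 + 5776)/(-13963 - 11167) + a(137, 0)) + 15234 = ((3645 + 5776)/(-13963 - 11167) + (1/143)*137) + 15234 = (9421/(-25130) + 137/143) + 15234 = (9421*(-1/25130) + 137/143) + 15234 = (-9421/25130 + 137/143) + 15234 = 2095607/3593590 + 15234 = 54746845667/3593590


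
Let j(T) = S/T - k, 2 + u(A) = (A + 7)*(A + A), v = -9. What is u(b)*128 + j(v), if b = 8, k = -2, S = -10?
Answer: 274204/9 ≈ 30467.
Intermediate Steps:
u(A) = -2 + 2*A*(7 + A) (u(A) = -2 + (A + 7)*(A + A) = -2 + (7 + A)*(2*A) = -2 + 2*A*(7 + A))
j(T) = 2 - 10/T (j(T) = -10/T - 1*(-2) = -10/T + 2 = 2 - 10/T)
u(b)*128 + j(v) = (-2 + 2*8² + 14*8)*128 + (2 - 10/(-9)) = (-2 + 2*64 + 112)*128 + (2 - 10*(-⅑)) = (-2 + 128 + 112)*128 + (2 + 10/9) = 238*128 + 28/9 = 30464 + 28/9 = 274204/9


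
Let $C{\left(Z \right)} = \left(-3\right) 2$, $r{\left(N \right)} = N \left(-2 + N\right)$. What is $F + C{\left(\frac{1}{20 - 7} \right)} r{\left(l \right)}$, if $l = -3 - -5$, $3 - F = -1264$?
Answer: $1267$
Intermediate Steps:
$F = 1267$ ($F = 3 - -1264 = 3 + 1264 = 1267$)
$l = 2$ ($l = -3 + 5 = 2$)
$C{\left(Z \right)} = -6$
$F + C{\left(\frac{1}{20 - 7} \right)} r{\left(l \right)} = 1267 - 6 \cdot 2 \left(-2 + 2\right) = 1267 - 6 \cdot 2 \cdot 0 = 1267 - 0 = 1267 + 0 = 1267$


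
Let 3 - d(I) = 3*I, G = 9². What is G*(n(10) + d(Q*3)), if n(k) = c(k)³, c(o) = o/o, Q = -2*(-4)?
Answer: -5508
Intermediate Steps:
Q = 8
G = 81
c(o) = 1
n(k) = 1 (n(k) = 1³ = 1)
d(I) = 3 - 3*I
G*(n(10) + d(Q*3)) = 81*(1 + (3 - 24*3)) = 81*(1 + (3 - 3*24)) = 81*(1 + (3 - 72)) = 81*(1 - 69) = 81*(-68) = -5508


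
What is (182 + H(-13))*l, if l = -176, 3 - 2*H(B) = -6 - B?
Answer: -31680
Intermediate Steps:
H(B) = 9/2 + B/2 (H(B) = 3/2 - (-6 - B)/2 = 3/2 + (3 + B/2) = 9/2 + B/2)
(182 + H(-13))*l = (182 + (9/2 + (½)*(-13)))*(-176) = (182 + (9/2 - 13/2))*(-176) = (182 - 2)*(-176) = 180*(-176) = -31680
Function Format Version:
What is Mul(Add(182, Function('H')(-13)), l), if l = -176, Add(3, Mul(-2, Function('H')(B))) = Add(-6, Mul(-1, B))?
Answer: -31680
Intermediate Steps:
Function('H')(B) = Add(Rational(9, 2), Mul(Rational(1, 2), B)) (Function('H')(B) = Add(Rational(3, 2), Mul(Rational(-1, 2), Add(-6, Mul(-1, B)))) = Add(Rational(3, 2), Add(3, Mul(Rational(1, 2), B))) = Add(Rational(9, 2), Mul(Rational(1, 2), B)))
Mul(Add(182, Function('H')(-13)), l) = Mul(Add(182, Add(Rational(9, 2), Mul(Rational(1, 2), -13))), -176) = Mul(Add(182, Add(Rational(9, 2), Rational(-13, 2))), -176) = Mul(Add(182, -2), -176) = Mul(180, -176) = -31680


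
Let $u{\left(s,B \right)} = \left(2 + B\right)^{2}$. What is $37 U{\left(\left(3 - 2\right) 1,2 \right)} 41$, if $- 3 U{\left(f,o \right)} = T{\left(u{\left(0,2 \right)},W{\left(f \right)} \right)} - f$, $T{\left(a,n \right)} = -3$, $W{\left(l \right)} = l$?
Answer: $\frac{6068}{3} \approx 2022.7$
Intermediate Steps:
$U{\left(f,o \right)} = 1 + \frac{f}{3}$ ($U{\left(f,o \right)} = - \frac{-3 - f}{3} = 1 + \frac{f}{3}$)
$37 U{\left(\left(3 - 2\right) 1,2 \right)} 41 = 37 \left(1 + \frac{\left(3 - 2\right) 1}{3}\right) 41 = 37 \left(1 + \frac{1 \cdot 1}{3}\right) 41 = 37 \left(1 + \frac{1}{3} \cdot 1\right) 41 = 37 \left(1 + \frac{1}{3}\right) 41 = 37 \cdot \frac{4}{3} \cdot 41 = \frac{148}{3} \cdot 41 = \frac{6068}{3}$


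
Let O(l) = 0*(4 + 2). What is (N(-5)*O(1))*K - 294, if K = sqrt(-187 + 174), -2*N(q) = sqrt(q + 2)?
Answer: -294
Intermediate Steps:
N(q) = -sqrt(2 + q)/2 (N(q) = -sqrt(q + 2)/2 = -sqrt(2 + q)/2)
O(l) = 0 (O(l) = 0*6 = 0)
K = I*sqrt(13) (K = sqrt(-13) = I*sqrt(13) ≈ 3.6056*I)
(N(-5)*O(1))*K - 294 = (-sqrt(2 - 5)/2*0)*(I*sqrt(13)) - 294 = (-I*sqrt(3)/2*0)*(I*sqrt(13)) - 294 = 0*(I*sqrt(13)) - 294 = 0 - 294 = -294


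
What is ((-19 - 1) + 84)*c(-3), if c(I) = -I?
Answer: 192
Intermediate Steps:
((-19 - 1) + 84)*c(-3) = ((-19 - 1) + 84)*(-1*(-3)) = (-20 + 84)*3 = 64*3 = 192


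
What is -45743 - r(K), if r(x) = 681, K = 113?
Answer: -46424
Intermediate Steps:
-45743 - r(K) = -45743 - 1*681 = -45743 - 681 = -46424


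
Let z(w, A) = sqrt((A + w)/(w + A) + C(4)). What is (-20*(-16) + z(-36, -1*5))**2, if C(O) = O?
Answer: (320 + sqrt(5))**2 ≈ 1.0384e+5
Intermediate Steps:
z(w, A) = sqrt(5) (z(w, A) = sqrt((A + w)/(w + A) + 4) = sqrt((A + w)/(A + w) + 4) = sqrt(1 + 4) = sqrt(5))
(-20*(-16) + z(-36, -1*5))**2 = (-20*(-16) + sqrt(5))**2 = (320 + sqrt(5))**2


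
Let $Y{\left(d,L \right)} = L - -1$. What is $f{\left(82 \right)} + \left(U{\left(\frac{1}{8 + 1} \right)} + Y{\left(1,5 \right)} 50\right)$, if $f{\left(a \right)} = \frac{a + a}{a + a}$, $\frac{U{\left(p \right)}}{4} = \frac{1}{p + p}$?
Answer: $319$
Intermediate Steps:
$Y{\left(d,L \right)} = 1 + L$ ($Y{\left(d,L \right)} = L + 1 = 1 + L$)
$U{\left(p \right)} = \frac{2}{p}$ ($U{\left(p \right)} = \frac{4}{p + p} = \frac{4}{2 p} = 4 \frac{1}{2 p} = \frac{2}{p}$)
$f{\left(a \right)} = 1$ ($f{\left(a \right)} = \frac{2 a}{2 a} = 2 a \frac{1}{2 a} = 1$)
$f{\left(82 \right)} + \left(U{\left(\frac{1}{8 + 1} \right)} + Y{\left(1,5 \right)} 50\right) = 1 + \left(\frac{2}{\frac{1}{8 + 1}} + \left(1 + 5\right) 50\right) = 1 + \left(\frac{2}{\frac{1}{9}} + 6 \cdot 50\right) = 1 + \left(2 \frac{1}{\frac{1}{9}} + 300\right) = 1 + \left(2 \cdot 9 + 300\right) = 1 + \left(18 + 300\right) = 1 + 318 = 319$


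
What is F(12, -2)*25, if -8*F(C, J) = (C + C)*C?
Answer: -900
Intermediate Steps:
F(C, J) = -C**2/4 (F(C, J) = -(C + C)*C/8 = -2*C*C/8 = -C**2/4)
F(12, -2)*25 = -1/4*12**2*25 = -1/4*144*25 = -36*25 = -900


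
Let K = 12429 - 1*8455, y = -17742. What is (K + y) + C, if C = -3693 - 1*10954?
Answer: -28415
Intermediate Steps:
C = -14647 (C = -3693 - 10954 = -14647)
K = 3974 (K = 12429 - 8455 = 3974)
(K + y) + C = (3974 - 17742) - 14647 = -13768 - 14647 = -28415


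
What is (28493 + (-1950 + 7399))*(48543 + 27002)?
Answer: 2564148390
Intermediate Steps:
(28493 + (-1950 + 7399))*(48543 + 27002) = (28493 + 5449)*75545 = 33942*75545 = 2564148390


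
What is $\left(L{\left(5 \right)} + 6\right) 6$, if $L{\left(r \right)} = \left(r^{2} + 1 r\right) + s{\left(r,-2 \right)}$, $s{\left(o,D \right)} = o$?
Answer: $246$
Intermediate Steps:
$L{\left(r \right)} = r^{2} + 2 r$ ($L{\left(r \right)} = \left(r^{2} + 1 r\right) + r = \left(r^{2} + r\right) + r = \left(r + r^{2}\right) + r = r^{2} + 2 r$)
$\left(L{\left(5 \right)} + 6\right) 6 = \left(5 \left(2 + 5\right) + 6\right) 6 = \left(5 \cdot 7 + 6\right) 6 = \left(35 + 6\right) 6 = 41 \cdot 6 = 246$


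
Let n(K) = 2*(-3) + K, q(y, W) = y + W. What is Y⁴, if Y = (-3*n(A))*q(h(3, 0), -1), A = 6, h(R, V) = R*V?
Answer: 0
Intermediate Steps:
q(y, W) = W + y
n(K) = -6 + K
Y = 0 (Y = (-3*(-6 + 6))*(-1 + 3*0) = (-3*0)*(-1 + 0) = 0*(-1) = 0)
Y⁴ = 0⁴ = 0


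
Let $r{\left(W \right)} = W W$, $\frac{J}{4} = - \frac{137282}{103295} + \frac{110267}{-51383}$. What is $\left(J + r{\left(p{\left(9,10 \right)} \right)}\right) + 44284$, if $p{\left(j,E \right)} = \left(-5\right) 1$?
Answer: $\frac{235100981935281}{5307606985} \approx 44295.0$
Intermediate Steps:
$p{\left(j,E \right)} = -5$
$J = - \frac{73775963084}{5307606985}$ ($J = 4 \left(- \frac{137282}{103295} + \frac{110267}{-51383}\right) = 4 \left(\left(-137282\right) \frac{1}{103295} + 110267 \left(- \frac{1}{51383}\right)\right) = 4 \left(- \frac{137282}{103295} - \frac{110267}{51383}\right) = 4 \left(- \frac{18443990771}{5307606985}\right) = - \frac{73775963084}{5307606985} \approx -13.9$)
$r{\left(W \right)} = W^{2}$
$\left(J + r{\left(p{\left(9,10 \right)} \right)}\right) + 44284 = \left(- \frac{73775963084}{5307606985} + \left(-5\right)^{2}\right) + 44284 = \left(- \frac{73775963084}{5307606985} + 25\right) + 44284 = \frac{58914211541}{5307606985} + 44284 = \frac{235100981935281}{5307606985}$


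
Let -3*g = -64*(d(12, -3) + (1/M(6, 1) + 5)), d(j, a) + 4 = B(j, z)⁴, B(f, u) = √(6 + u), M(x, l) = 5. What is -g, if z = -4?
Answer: -1664/15 ≈ -110.93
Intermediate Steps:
d(j, a) = 0 (d(j, a) = -4 + (√(6 - 4))⁴ = -4 + (√2)⁴ = -4 + 4 = 0)
g = 1664/15 (g = -(-64)*(0 + (1/5 + 5))/3 = -(-64)*(0 + (1*(⅕) + 5))/3 = -(-64)*(0 + (⅕ + 5))/3 = -(-64)*(0 + 26/5)/3 = -(-64)*26/(3*5) = -⅓*(-1664/5) = 1664/15 ≈ 110.93)
-g = -1*1664/15 = -1664/15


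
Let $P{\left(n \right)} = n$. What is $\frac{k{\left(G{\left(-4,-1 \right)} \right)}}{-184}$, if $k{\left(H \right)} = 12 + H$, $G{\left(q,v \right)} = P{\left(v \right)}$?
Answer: $- \frac{11}{184} \approx -0.059783$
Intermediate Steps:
$G{\left(q,v \right)} = v$
$\frac{k{\left(G{\left(-4,-1 \right)} \right)}}{-184} = \frac{12 - 1}{-184} = 11 \left(- \frac{1}{184}\right) = - \frac{11}{184}$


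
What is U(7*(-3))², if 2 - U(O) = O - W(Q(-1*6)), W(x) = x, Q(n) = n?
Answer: 289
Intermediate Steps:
U(O) = -4 - O (U(O) = 2 - (O - (-1)*6) = 2 - (O - 1*(-6)) = 2 - (O + 6) = 2 - (6 + O) = 2 + (-6 - O) = -4 - O)
U(7*(-3))² = (-4 - 7*(-3))² = (-4 - 1*(-21))² = (-4 + 21)² = 17² = 289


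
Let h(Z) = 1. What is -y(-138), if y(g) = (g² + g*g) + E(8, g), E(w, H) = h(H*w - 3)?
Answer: -38089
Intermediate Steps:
E(w, H) = 1
y(g) = 1 + 2*g² (y(g) = (g² + g*g) + 1 = (g² + g²) + 1 = 2*g² + 1 = 1 + 2*g²)
-y(-138) = -(1 + 2*(-138)²) = -(1 + 2*19044) = -(1 + 38088) = -1*38089 = -38089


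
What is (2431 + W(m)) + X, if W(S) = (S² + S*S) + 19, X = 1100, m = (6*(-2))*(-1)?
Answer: 3838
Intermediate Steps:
m = 12 (m = -12*(-1) = 12)
W(S) = 19 + 2*S² (W(S) = (S² + S²) + 19 = 2*S² + 19 = 19 + 2*S²)
(2431 + W(m)) + X = (2431 + (19 + 2*12²)) + 1100 = (2431 + (19 + 2*144)) + 1100 = (2431 + (19 + 288)) + 1100 = (2431 + 307) + 1100 = 2738 + 1100 = 3838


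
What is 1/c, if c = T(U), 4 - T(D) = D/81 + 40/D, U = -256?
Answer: 2592/18965 ≈ 0.13667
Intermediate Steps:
T(D) = 4 - 40/D - D/81 (T(D) = 4 - (D/81 + 40/D) = 4 - (40/D + D/81) = 4 + (-40/D - D/81) = 4 - 40/D - D/81)
c = 18965/2592 (c = 4 - 40/(-256) - 1/81*(-256) = 4 - 40*(-1/256) + 256/81 = 4 + 5/32 + 256/81 = 18965/2592 ≈ 7.3167)
1/c = 1/(18965/2592) = 2592/18965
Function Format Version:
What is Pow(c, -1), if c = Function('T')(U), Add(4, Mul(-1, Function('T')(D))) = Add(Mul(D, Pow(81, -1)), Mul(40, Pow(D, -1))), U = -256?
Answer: Rational(2592, 18965) ≈ 0.13667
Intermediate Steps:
Function('T')(D) = Add(4, Mul(-40, Pow(D, -1)), Mul(Rational(-1, 81), D)) (Function('T')(D) = Add(4, Mul(-1, Add(Mul(D, Pow(81, -1)), Mul(40, Pow(D, -1))))) = Add(4, Mul(-1, Add(Mul(D, Rational(1, 81)), Mul(40, Pow(D, -1))))) = Add(4, Mul(-1, Add(Mul(Rational(1, 81), D), Mul(40, Pow(D, -1))))) = Add(4, Mul(-1, Add(Mul(40, Pow(D, -1)), Mul(Rational(1, 81), D)))) = Add(4, Add(Mul(-40, Pow(D, -1)), Mul(Rational(-1, 81), D))) = Add(4, Mul(-40, Pow(D, -1)), Mul(Rational(-1, 81), D)))
c = Rational(18965, 2592) (c = Add(4, Mul(-40, Pow(-256, -1)), Mul(Rational(-1, 81), -256)) = Add(4, Mul(-40, Rational(-1, 256)), Rational(256, 81)) = Add(4, Rational(5, 32), Rational(256, 81)) = Rational(18965, 2592) ≈ 7.3167)
Pow(c, -1) = Pow(Rational(18965, 2592), -1) = Rational(2592, 18965)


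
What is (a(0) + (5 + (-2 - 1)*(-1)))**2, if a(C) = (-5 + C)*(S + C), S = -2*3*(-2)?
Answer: 2704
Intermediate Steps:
S = 12 (S = -6*(-2) = 12)
a(C) = (-5 + C)*(12 + C)
(a(0) + (5 + (-2 - 1)*(-1)))**2 = ((-60 + 0**2 + 7*0) + (5 + (-2 - 1)*(-1)))**2 = ((-60 + 0 + 0) + (5 - 3*(-1)))**2 = (-60 + (5 + 3))**2 = (-60 + 8)**2 = (-52)**2 = 2704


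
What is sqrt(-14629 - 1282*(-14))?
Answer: sqrt(3319) ≈ 57.611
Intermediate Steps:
sqrt(-14629 - 1282*(-14)) = sqrt(-14629 + 17948) = sqrt(3319)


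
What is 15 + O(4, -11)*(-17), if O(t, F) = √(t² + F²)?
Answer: 15 - 17*√137 ≈ -183.98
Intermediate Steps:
O(t, F) = √(F² + t²)
15 + O(4, -11)*(-17) = 15 + √((-11)² + 4²)*(-17) = 15 + √(121 + 16)*(-17) = 15 + √137*(-17) = 15 - 17*√137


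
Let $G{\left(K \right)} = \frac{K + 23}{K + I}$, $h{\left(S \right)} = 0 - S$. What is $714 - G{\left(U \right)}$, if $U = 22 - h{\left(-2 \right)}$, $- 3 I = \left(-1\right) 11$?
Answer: $\frac{50565}{71} \approx 712.18$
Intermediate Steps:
$I = \frac{11}{3}$ ($I = - \frac{\left(-1\right) 11}{3} = \left(- \frac{1}{3}\right) \left(-11\right) = \frac{11}{3} \approx 3.6667$)
$h{\left(S \right)} = - S$
$U = 20$ ($U = 22 - \left(-1\right) \left(-2\right) = 22 - 2 = 20$)
$G{\left(K \right)} = \frac{23 + K}{\frac{11}{3} + K}$ ($G{\left(K \right)} = \frac{K + 23}{K + \frac{11}{3}} = \frac{23 + K}{\frac{11}{3} + K}$)
$714 - G{\left(U \right)} = 714 - \frac{3 \left(23 + 20\right)}{11 + 3 \cdot 20} = 714 - 3 \frac{1}{11 + 60} \cdot 43 = 714 - 3 \cdot \frac{1}{71} \cdot 43 = 714 - \frac{129}{71} = \frac{50565}{71}$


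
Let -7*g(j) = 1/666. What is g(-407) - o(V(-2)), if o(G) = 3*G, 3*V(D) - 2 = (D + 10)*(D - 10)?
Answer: 438227/4662 ≈ 94.000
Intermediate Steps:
V(D) = ⅔ + (-10 + D)*(10 + D)/3 (V(D) = ⅔ + ((D + 10)*(D - 10))/3 = ⅔ + ((10 + D)*(-10 + D))/3 = ⅔ + ((-10 + D)*(10 + D))/3 = ⅔ + (-10 + D)*(10 + D)/3)
g(j) = -1/4662 (g(j) = -⅐/666 = -⅐*1/666 = -1/4662)
g(-407) - o(V(-2)) = -1/4662 - 3*(-98/3 + (⅓)*(-2)²) = -1/4662 - 3*(-98/3 + (⅓)*4) = -1/4662 - 3*(-98/3 + 4/3) = -1/4662 - 3*(-94)/3 = -1/4662 - 1*(-94) = -1/4662 + 94 = 438227/4662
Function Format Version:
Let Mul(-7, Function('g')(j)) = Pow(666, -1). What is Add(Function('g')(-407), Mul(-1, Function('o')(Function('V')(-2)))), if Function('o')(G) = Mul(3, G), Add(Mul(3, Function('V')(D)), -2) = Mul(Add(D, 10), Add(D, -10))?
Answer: Rational(438227, 4662) ≈ 94.000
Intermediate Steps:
Function('V')(D) = Add(Rational(2, 3), Mul(Rational(1, 3), Add(-10, D), Add(10, D))) (Function('V')(D) = Add(Rational(2, 3), Mul(Rational(1, 3), Mul(Add(D, 10), Add(D, -10)))) = Add(Rational(2, 3), Mul(Rational(1, 3), Mul(Add(10, D), Add(-10, D)))) = Add(Rational(2, 3), Mul(Rational(1, 3), Mul(Add(-10, D), Add(10, D)))) = Add(Rational(2, 3), Mul(Rational(1, 3), Add(-10, D), Add(10, D))))
Function('g')(j) = Rational(-1, 4662) (Function('g')(j) = Mul(Rational(-1, 7), Pow(666, -1)) = Mul(Rational(-1, 7), Rational(1, 666)) = Rational(-1, 4662))
Add(Function('g')(-407), Mul(-1, Function('o')(Function('V')(-2)))) = Add(Rational(-1, 4662), Mul(-1, Mul(3, Add(Rational(-98, 3), Mul(Rational(1, 3), Pow(-2, 2)))))) = Add(Rational(-1, 4662), Mul(-1, Mul(3, Add(Rational(-98, 3), Mul(Rational(1, 3), 4))))) = Add(Rational(-1, 4662), Mul(-1, Mul(3, Add(Rational(-98, 3), Rational(4, 3))))) = Add(Rational(-1, 4662), Mul(-1, Mul(3, Rational(-94, 3)))) = Add(Rational(-1, 4662), Mul(-1, -94)) = Add(Rational(-1, 4662), 94) = Rational(438227, 4662)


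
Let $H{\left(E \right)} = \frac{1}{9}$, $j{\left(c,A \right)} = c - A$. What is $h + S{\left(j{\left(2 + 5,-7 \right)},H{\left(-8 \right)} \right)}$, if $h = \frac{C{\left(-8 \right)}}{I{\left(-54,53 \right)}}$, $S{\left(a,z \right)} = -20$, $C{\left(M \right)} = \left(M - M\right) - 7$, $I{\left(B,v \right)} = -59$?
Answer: $- \frac{1173}{59} \approx -19.881$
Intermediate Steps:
$C{\left(M \right)} = -7$ ($C{\left(M \right)} = 0 - 7 = -7$)
$H{\left(E \right)} = \frac{1}{9}$
$h = \frac{7}{59}$ ($h = - \frac{7}{-59} = \left(-7\right) \left(- \frac{1}{59}\right) = \frac{7}{59} \approx 0.11864$)
$h + S{\left(j{\left(2 + 5,-7 \right)},H{\left(-8 \right)} \right)} = \frac{7}{59} - 20 = - \frac{1173}{59}$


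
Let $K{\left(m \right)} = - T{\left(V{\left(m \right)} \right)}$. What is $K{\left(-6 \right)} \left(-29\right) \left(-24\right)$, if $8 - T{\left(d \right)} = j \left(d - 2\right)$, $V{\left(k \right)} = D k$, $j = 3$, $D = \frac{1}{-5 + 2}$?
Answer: $-5568$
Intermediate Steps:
$D = - \frac{1}{3}$ ($D = \frac{1}{-3} = - \frac{1}{3} \approx -0.33333$)
$V{\left(k \right)} = - \frac{k}{3}$
$T{\left(d \right)} = 14 - 3 d$ ($T{\left(d \right)} = 8 - 3 \left(d - 2\right) = 8 - 3 \left(-2 + d\right) = 8 - \left(-6 + 3 d\right) = 14 - 3 d$)
$K{\left(m \right)} = -14 - m$ ($K{\left(m \right)} = - (14 - 3 \left(- \frac{m}{3}\right)) = - (14 + m) = -14 - m$)
$K{\left(-6 \right)} \left(-29\right) \left(-24\right) = \left(-14 - -6\right) \left(-29\right) \left(-24\right) = \left(-14 + 6\right) \left(-29\right) \left(-24\right) = \left(-8\right) \left(-29\right) \left(-24\right) = 232 \left(-24\right) = -5568$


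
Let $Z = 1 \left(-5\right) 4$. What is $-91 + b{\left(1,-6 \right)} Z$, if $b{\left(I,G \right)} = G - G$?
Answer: $-91$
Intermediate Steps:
$b{\left(I,G \right)} = 0$
$Z = -20$ ($Z = \left(-5\right) 4 = -20$)
$-91 + b{\left(1,-6 \right)} Z = -91 + 0 \left(-20\right) = -91 + 0 = -91$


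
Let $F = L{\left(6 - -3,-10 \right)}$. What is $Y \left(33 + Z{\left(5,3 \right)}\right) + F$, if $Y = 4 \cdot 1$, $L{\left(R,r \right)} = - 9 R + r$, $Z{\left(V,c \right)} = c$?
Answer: $53$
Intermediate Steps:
$L{\left(R,r \right)} = r - 9 R$
$F = -91$ ($F = -10 - 9 \left(6 - -3\right) = -10 - 9 \left(6 + 3\right) = -10 - 81 = -91$)
$Y = 4$
$Y \left(33 + Z{\left(5,3 \right)}\right) + F = 4 \left(33 + 3\right) - 91 = 4 \cdot 36 - 91 = 144 - 91 = 53$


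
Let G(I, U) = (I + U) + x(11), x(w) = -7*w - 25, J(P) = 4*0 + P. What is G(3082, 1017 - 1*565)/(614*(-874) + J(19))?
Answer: -3432/536617 ≈ -0.0063956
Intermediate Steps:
J(P) = P (J(P) = 0 + P = P)
x(w) = -25 - 7*w
G(I, U) = -102 + I + U (G(I, U) = (I + U) + (-25 - 7*11) = (I + U) + (-25 - 77) = (I + U) - 102 = -102 + I + U)
G(3082, 1017 - 1*565)/(614*(-874) + J(19)) = (-102 + 3082 + (1017 - 1*565))/(614*(-874) + 19) = (-102 + 3082 + (1017 - 565))/(-536636 + 19) = (-102 + 3082 + 452)/(-536617) = 3432*(-1/536617) = -3432/536617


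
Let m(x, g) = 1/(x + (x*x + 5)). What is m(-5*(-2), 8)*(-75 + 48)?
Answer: -27/115 ≈ -0.23478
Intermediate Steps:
m(x, g) = 1/(5 + x + x²) (m(x, g) = 1/(x + (x² + 5)) = 1/(x + (5 + x²)) = 1/(5 + x + x²))
m(-5*(-2), 8)*(-75 + 48) = (-75 + 48)/(5 - 5*(-2) + (-5*(-2))²) = -27/(5 + 10 + 10²) = -27/(5 + 10 + 100) = -27/115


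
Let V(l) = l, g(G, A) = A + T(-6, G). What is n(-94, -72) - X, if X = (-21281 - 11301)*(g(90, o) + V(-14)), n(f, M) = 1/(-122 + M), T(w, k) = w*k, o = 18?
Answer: -3388006689/194 ≈ -1.7464e+7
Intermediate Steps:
T(w, k) = k*w
g(G, A) = A - 6*G (g(G, A) = A + G*(-6) = A - 6*G)
X = 17463952 (X = (-21281 - 11301)*((18 - 6*90) - 14) = -32582*((18 - 540) - 14) = -32582*(-522 - 14) = -32582*(-536) = 17463952)
n(-94, -72) - X = 1/(-122 - 72) - 1*17463952 = 1/(-194) - 17463952 = -1/194 - 17463952 = -3388006689/194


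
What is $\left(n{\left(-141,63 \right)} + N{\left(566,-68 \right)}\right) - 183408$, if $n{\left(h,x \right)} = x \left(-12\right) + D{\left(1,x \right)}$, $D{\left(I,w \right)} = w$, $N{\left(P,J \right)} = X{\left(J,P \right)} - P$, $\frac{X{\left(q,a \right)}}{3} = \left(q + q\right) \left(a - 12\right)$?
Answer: $-410699$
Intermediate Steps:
$X{\left(q,a \right)} = 6 q \left(-12 + a\right)$ ($X{\left(q,a \right)} = 3 \left(q + q\right) \left(a - 12\right) = 3 \cdot 2 q \left(-12 + a\right) = 6 q \left(-12 + a\right)$)
$N{\left(P,J \right)} = - P + 6 J \left(-12 + P\right)$ ($N{\left(P,J \right)} = 6 J \left(-12 + P\right) - P = - P + 6 J \left(-12 + P\right)$)
$n{\left(h,x \right)} = - 11 x$ ($n{\left(h,x \right)} = x \left(-12\right) + x = - 12 x + x = - 11 x$)
$\left(n{\left(-141,63 \right)} + N{\left(566,-68 \right)}\right) - 183408 = \left(\left(-11\right) 63 + \left(\left(-1\right) 566 + 6 \left(-68\right) \left(-12 + 566\right)\right)\right) - 183408 = \left(-693 + \left(-566 + 6 \left(-68\right) 554\right)\right) - 183408 = \left(-693 - 226598\right) - 183408 = -227291 - 183408 = -410699$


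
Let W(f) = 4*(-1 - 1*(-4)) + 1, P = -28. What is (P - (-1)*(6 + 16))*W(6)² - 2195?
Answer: -3209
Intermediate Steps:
W(f) = 13 (W(f) = 4*(-1 + 4) + 1 = 4*3 + 1 = 12 + 1 = 13)
(P - (-1)*(6 + 16))*W(6)² - 2195 = (-28 - (-1)*(6 + 16))*13² - 2195 = (-28 - (-1)*22)*169 - 2195 = (-28 - 1*(-22))*169 - 2195 = (-28 + 22)*169 - 2195 = -6*169 - 2195 = -1014 - 2195 = -3209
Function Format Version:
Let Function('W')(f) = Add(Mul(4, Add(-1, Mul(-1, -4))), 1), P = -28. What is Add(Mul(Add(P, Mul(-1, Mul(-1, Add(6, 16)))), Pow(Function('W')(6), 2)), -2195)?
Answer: -3209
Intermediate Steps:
Function('W')(f) = 13 (Function('W')(f) = Add(Mul(4, Add(-1, 4)), 1) = Add(Mul(4, 3), 1) = Add(12, 1) = 13)
Add(Mul(Add(P, Mul(-1, Mul(-1, Add(6, 16)))), Pow(Function('W')(6), 2)), -2195) = Add(Mul(Add(-28, Mul(-1, Mul(-1, Add(6, 16)))), Pow(13, 2)), -2195) = Add(Mul(Add(-28, Mul(-1, Mul(-1, 22))), 169), -2195) = Add(Mul(Add(-28, Mul(-1, -22)), 169), -2195) = Add(Mul(Add(-28, 22), 169), -2195) = Add(Mul(-6, 169), -2195) = Add(-1014, -2195) = -3209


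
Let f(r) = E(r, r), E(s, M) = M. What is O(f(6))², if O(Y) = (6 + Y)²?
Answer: 20736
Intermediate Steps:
f(r) = r
O(f(6))² = ((6 + 6)²)² = (12²)² = 144² = 20736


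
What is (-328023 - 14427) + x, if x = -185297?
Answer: -527747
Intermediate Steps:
(-328023 - 14427) + x = (-328023 - 14427) - 185297 = -342450 - 185297 = -527747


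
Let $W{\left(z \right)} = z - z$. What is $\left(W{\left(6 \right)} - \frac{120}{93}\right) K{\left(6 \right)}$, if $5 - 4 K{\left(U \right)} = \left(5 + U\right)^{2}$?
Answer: $\frac{1160}{31} \approx 37.419$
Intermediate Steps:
$W{\left(z \right)} = 0$
$K{\left(U \right)} = \frac{5}{4} - \frac{\left(5 + U\right)^{2}}{4}$
$\left(W{\left(6 \right)} - \frac{120}{93}\right) K{\left(6 \right)} = \left(0 - \frac{120}{93}\right) \left(\frac{5}{4} - \frac{\left(5 + 6\right)^{2}}{4}\right) = \left(0 - \frac{40}{31}\right) \left(\frac{5}{4} - \frac{11^{2}}{4}\right) = \left(0 - \frac{40}{31}\right) \left(\frac{5}{4} - \frac{121}{4}\right) = - \frac{40 \left(\frac{5}{4} - \frac{121}{4}\right)}{31} = \left(- \frac{40}{31}\right) \left(-29\right) = \frac{1160}{31}$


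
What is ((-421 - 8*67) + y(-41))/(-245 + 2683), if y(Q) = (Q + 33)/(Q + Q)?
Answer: -39233/99958 ≈ -0.39249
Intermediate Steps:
y(Q) = (33 + Q)/(2*Q) (y(Q) = (33 + Q)/((2*Q)) = (33 + Q)*(1/(2*Q)) = (33 + Q)/(2*Q))
((-421 - 8*67) + y(-41))/(-245 + 2683) = ((-421 - 8*67) + (1/2)*(33 - 41)/(-41))/(-245 + 2683) = ((-421 - 536) + (1/2)*(-1/41)*(-8))/2438 = (-957 + 4/41)*(1/2438) = -39233/41*1/2438 = -39233/99958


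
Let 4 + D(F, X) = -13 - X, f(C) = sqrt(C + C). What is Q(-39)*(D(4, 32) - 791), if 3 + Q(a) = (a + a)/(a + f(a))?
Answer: 37800/41 - 1680*I*sqrt(78)/41 ≈ 921.95 - 361.89*I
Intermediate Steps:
f(C) = sqrt(2)*sqrt(C) (f(C) = sqrt(2*C) = sqrt(2)*sqrt(C))
D(F, X) = -17 - X (D(F, X) = -4 + (-13 - X) = -17 - X)
Q(a) = -3 + 2*a/(a + sqrt(2)*sqrt(a)) (Q(a) = -3 + (a + a)/(a + sqrt(2)*sqrt(a)) = -3 + (2*a)/(a + sqrt(2)*sqrt(a)) = -3 + 2*a/(a + sqrt(2)*sqrt(a)))
Q(-39)*(D(4, 32) - 791) = ((-1*(-39) - 3*sqrt(2)*sqrt(-39))/(-39 + sqrt(2)*sqrt(-39)))*((-17 - 1*32) - 791) = ((39 - 3*sqrt(2)*I*sqrt(39))/(-39 + sqrt(2)*(I*sqrt(39))))*((-17 - 32) - 791) = ((39 - 3*I*sqrt(78))/(-39 + I*sqrt(78)))*(-49 - 791) = ((39 - 3*I*sqrt(78))/(-39 + I*sqrt(78)))*(-840) = -840*(39 - 3*I*sqrt(78))/(-39 + I*sqrt(78))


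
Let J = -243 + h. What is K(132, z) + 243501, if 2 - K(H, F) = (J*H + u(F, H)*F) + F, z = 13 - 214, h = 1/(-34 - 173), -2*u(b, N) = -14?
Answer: 19125947/69 ≈ 2.7719e+5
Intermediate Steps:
u(b, N) = 7 (u(b, N) = -½*(-14) = 7)
h = -1/207 (h = 1/(-207) = -1/207 ≈ -0.0048309)
J = -50302/207 (J = -243 - 1/207 = -50302/207 ≈ -243.00)
z = -201
K(H, F) = 2 - 8*F + 50302*H/207 (K(H, F) = 2 - ((-50302*H/207 + 7*F) + F) = 2 - ((7*F - 50302*H/207) + F) = 2 - (8*F - 50302*H/207) = 2 + (-8*F + 50302*H/207) = 2 - 8*F + 50302*H/207)
K(132, z) + 243501 = (2 - 8*(-201) + (50302/207)*132) + 243501 = (2 + 1608 + 2213288/69) + 243501 = 2324378/69 + 243501 = 19125947/69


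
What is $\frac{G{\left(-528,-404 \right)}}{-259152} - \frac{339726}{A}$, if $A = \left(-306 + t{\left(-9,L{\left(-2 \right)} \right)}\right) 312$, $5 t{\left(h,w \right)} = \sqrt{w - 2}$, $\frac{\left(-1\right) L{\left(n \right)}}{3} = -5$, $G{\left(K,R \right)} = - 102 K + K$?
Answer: $\frac{1101671317793}{328599671738} + \frac{283105 \sqrt{13}}{121726124} \approx 3.361$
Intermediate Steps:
$G{\left(K,R \right)} = - 101 K$
$L{\left(n \right)} = 15$ ($L{\left(n \right)} = \left(-3\right) \left(-5\right) = 15$)
$t{\left(h,w \right)} = \frac{\sqrt{-2 + w}}{5}$ ($t{\left(h,w \right)} = \frac{\sqrt{w - 2}}{5} = \frac{\sqrt{-2 + w}}{5}$)
$A = -95472 + \frac{312 \sqrt{13}}{5}$ ($A = \left(-306 + \frac{\sqrt{-2 + 15}}{5}\right) 312 = \left(-306 + \frac{\sqrt{13}}{5}\right) 312 = -95472 + \frac{312 \sqrt{13}}{5} \approx -95247.0$)
$\frac{G{\left(-528,-404 \right)}}{-259152} - \frac{339726}{A} = \frac{\left(-101\right) \left(-528\right)}{-259152} - \frac{339726}{-95472 + \frac{312 \sqrt{13}}{5}} = 53328 \left(- \frac{1}{259152}\right) - \frac{339726}{-95472 + \frac{312 \sqrt{13}}{5}} = - \frac{1111}{5399} - \frac{339726}{-95472 + \frac{312 \sqrt{13}}{5}}$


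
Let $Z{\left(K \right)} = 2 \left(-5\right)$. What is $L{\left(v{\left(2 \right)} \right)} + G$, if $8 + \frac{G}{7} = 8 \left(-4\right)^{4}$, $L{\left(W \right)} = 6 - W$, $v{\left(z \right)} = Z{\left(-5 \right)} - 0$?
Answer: $14296$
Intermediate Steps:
$Z{\left(K \right)} = -10$
$v{\left(z \right)} = -10$ ($v{\left(z \right)} = -10 - 0 = -10 + 0 = -10$)
$G = 14280$ ($G = -56 + 7 \cdot 8 \left(-4\right)^{4} = -56 + 7 \cdot 8 \cdot 256 = -56 + 7 \cdot 2048 = -56 + 14336 = 14280$)
$L{\left(v{\left(2 \right)} \right)} + G = \left(6 - -10\right) + 14280 = \left(6 + 10\right) + 14280 = 16 + 14280 = 14296$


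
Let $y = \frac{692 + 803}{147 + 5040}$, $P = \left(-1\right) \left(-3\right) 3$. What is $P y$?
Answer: $\frac{345}{133} \approx 2.594$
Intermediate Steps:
$P = 9$ ($P = 3 \cdot 3 = 9$)
$y = \frac{115}{399}$ ($y = \frac{1495}{5187} = 1495 \cdot \frac{1}{5187} = \frac{115}{399} \approx 0.28822$)
$P y = 9 \cdot \frac{115}{399} = \frac{345}{133}$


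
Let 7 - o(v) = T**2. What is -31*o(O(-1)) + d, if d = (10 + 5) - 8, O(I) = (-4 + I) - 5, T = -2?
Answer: -86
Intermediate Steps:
O(I) = -9 + I
o(v) = 3 (o(v) = 7 - 1*(-2)**2 = 7 - 1*4 = 7 - 4 = 3)
d = 7 (d = 15 - 8 = 7)
-31*o(O(-1)) + d = -31*3 + 7 = -93 + 7 = -86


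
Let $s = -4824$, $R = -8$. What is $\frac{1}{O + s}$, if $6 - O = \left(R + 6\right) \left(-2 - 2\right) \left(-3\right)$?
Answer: $- \frac{1}{4794} \approx -0.00020859$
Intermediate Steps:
$O = 30$ ($O = 6 - \left(-8 + 6\right) \left(-2 - 2\right) \left(-3\right) = 6 - - 2 \left(-2 - 2\right) \left(-3\right) = 6 - \left(-2\right) \left(-4\right) \left(-3\right) = 6 - 8 \left(-3\right) = 6 - -24 = 6 + 24 = 30$)
$\frac{1}{O + s} = \frac{1}{30 - 4824} = \frac{1}{-4794} = - \frac{1}{4794}$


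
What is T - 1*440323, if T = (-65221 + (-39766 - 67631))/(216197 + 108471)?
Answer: -71479480191/162334 ≈ -4.4032e+5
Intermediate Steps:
T = -86309/162334 (T = (-65221 - 107397)/324668 = -172618*1/324668 = -86309/162334 ≈ -0.53168)
T - 1*440323 = -86309/162334 - 1*440323 = -86309/162334 - 440323 = -71479480191/162334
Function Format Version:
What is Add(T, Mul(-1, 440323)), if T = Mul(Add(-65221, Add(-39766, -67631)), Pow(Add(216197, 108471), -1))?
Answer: Rational(-71479480191, 162334) ≈ -4.4032e+5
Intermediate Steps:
T = Rational(-86309, 162334) (T = Mul(Add(-65221, -107397), Pow(324668, -1)) = Mul(-172618, Rational(1, 324668)) = Rational(-86309, 162334) ≈ -0.53168)
Add(T, Mul(-1, 440323)) = Add(Rational(-86309, 162334), Mul(-1, 440323)) = Add(Rational(-86309, 162334), -440323) = Rational(-71479480191, 162334)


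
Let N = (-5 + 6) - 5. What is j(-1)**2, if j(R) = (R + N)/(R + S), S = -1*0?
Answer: 25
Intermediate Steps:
S = 0
N = -4 (N = 1 - 5 = -4)
j(R) = (-4 + R)/R (j(R) = (R - 4)/(R + 0) = (-4 + R)/R)
j(-1)**2 = ((-4 - 1)/(-1))**2 = (-1*(-5))**2 = 5**2 = 25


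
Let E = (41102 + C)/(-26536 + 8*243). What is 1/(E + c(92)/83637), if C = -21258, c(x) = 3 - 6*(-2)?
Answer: -171400092/138276979 ≈ -1.2395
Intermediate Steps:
c(x) = 15 (c(x) = 3 + 12 = 15)
E = -4961/6148 (E = (41102 - 21258)/(-26536 + 8*243) = 19844/(-26536 + 1944) = 19844/(-24592) = 19844*(-1/24592) = -4961/6148 ≈ -0.80693)
1/(E + c(92)/83637) = 1/(-4961/6148 + 15/83637) = 1/(-4961/6148 + 15*(1/83637)) = 1/(-4961/6148 + 5/27879) = 1/(-138276979/171400092) = -171400092/138276979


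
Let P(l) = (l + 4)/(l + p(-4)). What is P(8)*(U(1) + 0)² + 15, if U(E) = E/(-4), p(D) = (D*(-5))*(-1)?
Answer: 239/16 ≈ 14.938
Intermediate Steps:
p(D) = 5*D (p(D) = -5*D*(-1) = 5*D)
U(E) = -E/4 (U(E) = E*(-¼) = -E/4)
P(l) = (4 + l)/(-20 + l) (P(l) = (l + 4)/(l + 5*(-4)) = (4 + l)/(l - 20) = (4 + l)/(-20 + l))
P(8)*(U(1) + 0)² + 15 = ((4 + 8)/(-20 + 8))*(-¼*1 + 0)² + 15 = (12/(-12))*(-¼ + 0)² + 15 = (-1/12*12)*(-¼)² + 15 = -1*1/16 + 15 = -1/16 + 15 = 239/16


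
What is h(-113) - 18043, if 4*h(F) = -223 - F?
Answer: -36141/2 ≈ -18071.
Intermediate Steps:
h(F) = -223/4 - F/4 (h(F) = (-223 - F)/4 = -223/4 - F/4)
h(-113) - 18043 = (-223/4 - ¼*(-113)) - 18043 = (-223/4 + 113/4) - 18043 = -55/2 - 18043 = -36141/2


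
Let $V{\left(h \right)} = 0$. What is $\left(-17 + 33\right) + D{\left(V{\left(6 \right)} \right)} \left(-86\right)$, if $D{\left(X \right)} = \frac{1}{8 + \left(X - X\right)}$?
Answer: $\frac{21}{4} \approx 5.25$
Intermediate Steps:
$D{\left(X \right)} = \frac{1}{8}$ ($D{\left(X \right)} = \frac{1}{8 + 0} = \frac{1}{8}$)
$\left(-17 + 33\right) + D{\left(V{\left(6 \right)} \right)} \left(-86\right) = \left(-17 + 33\right) + \frac{1}{8} \left(-86\right) = 16 - \frac{43}{4} = \frac{21}{4}$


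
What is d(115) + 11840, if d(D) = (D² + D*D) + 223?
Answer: 38513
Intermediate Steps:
d(D) = 223 + 2*D² (d(D) = (D² + D²) + 223 = 2*D² + 223 = 223 + 2*D²)
d(115) + 11840 = (223 + 2*115²) + 11840 = (223 + 2*13225) + 11840 = (223 + 26450) + 11840 = 26673 + 11840 = 38513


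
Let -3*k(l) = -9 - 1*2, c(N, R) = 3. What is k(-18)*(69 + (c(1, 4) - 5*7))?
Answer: 407/3 ≈ 135.67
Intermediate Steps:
k(l) = 11/3 (k(l) = -(-9 - 1*2)/3 = -(-9 - 2)/3 = -1/3*(-11) = 11/3)
k(-18)*(69 + (c(1, 4) - 5*7)) = 11*(69 + (3 - 5*7))/3 = 11*(69 + (3 - 35))/3 = 11*(69 - 32)/3 = (11/3)*37 = 407/3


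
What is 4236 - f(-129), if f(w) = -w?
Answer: 4107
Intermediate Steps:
4236 - f(-129) = 4236 - (-1)*(-129) = 4236 - 1*129 = 4236 - 129 = 4107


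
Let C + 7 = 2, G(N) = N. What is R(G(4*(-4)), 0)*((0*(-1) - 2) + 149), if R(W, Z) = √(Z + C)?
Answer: 147*I*√5 ≈ 328.7*I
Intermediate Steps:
C = -5 (C = -7 + 2 = -5)
R(W, Z) = √(-5 + Z) (R(W, Z) = √(Z - 5) = √(-5 + Z))
R(G(4*(-4)), 0)*((0*(-1) - 2) + 149) = √(-5 + 0)*((0*(-1) - 2) + 149) = √(-5)*((0 - 2) + 149) = (I*√5)*(-2 + 149) = (I*√5)*147 = 147*I*√5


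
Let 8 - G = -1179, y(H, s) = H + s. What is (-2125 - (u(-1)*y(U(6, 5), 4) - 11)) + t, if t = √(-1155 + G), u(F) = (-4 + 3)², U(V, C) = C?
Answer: -2123 + 4*√2 ≈ -2117.3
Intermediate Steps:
u(F) = 1 (u(F) = (-1)² = 1)
G = 1187 (G = 8 - 1*(-1179) = 8 + 1179 = 1187)
t = 4*√2 (t = √(-1155 + 1187) = √32 = 4*√2 ≈ 5.6569)
(-2125 - (u(-1)*y(U(6, 5), 4) - 11)) + t = (-2125 - (1*(5 + 4) - 11)) + 4*√2 = (-2125 - (1*9 - 11)) + 4*√2 = (-2125 - (9 - 11)) + 4*√2 = (-2125 - 1*(-2)) + 4*√2 = (-2125 + 2) + 4*√2 = -2123 + 4*√2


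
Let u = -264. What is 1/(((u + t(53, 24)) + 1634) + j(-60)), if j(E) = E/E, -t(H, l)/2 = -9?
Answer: 1/1389 ≈ 0.00071994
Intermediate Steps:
t(H, l) = 18 (t(H, l) = -2*(-9) = 18)
j(E) = 1
1/(((u + t(53, 24)) + 1634) + j(-60)) = 1/(((-264 + 18) + 1634) + 1) = 1/((-246 + 1634) + 1) = 1/(1388 + 1) = 1/1389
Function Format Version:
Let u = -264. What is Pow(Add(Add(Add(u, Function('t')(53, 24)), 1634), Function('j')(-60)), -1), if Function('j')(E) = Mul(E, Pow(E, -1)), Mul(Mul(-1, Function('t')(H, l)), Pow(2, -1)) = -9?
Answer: Rational(1, 1389) ≈ 0.00071994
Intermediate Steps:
Function('t')(H, l) = 18 (Function('t')(H, l) = Mul(-2, -9) = 18)
Function('j')(E) = 1
Pow(Add(Add(Add(u, Function('t')(53, 24)), 1634), Function('j')(-60)), -1) = Pow(Add(Add(Add(-264, 18), 1634), 1), -1) = Pow(Add(Add(-246, 1634), 1), -1) = Pow(Add(1388, 1), -1) = Pow(1389, -1) = Rational(1, 1389)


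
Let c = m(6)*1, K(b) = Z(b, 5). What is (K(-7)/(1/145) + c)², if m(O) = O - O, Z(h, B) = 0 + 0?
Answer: 0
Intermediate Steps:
Z(h, B) = 0
K(b) = 0
m(O) = 0
c = 0 (c = 0*1 = 0)
(K(-7)/(1/145) + c)² = (0/(1/145) + 0)² = (0*145 + 0)² = (0 + 0)² = 0² = 0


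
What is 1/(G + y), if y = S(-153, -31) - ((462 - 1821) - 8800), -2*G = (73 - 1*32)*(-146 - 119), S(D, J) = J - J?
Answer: 2/31183 ≈ 6.4138e-5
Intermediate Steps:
S(D, J) = 0
G = 10865/2 (G = -(73 - 1*32)*(-146 - 119)/2 = -(73 - 32)*(-265)/2 = -41*(-265)/2 = -½*(-10865) = 10865/2 ≈ 5432.5)
y = 10159 (y = 0 - ((462 - 1821) - 8800) = 0 - (-1359 - 8800) = 0 - 1*(-10159) = 0 + 10159 = 10159)
1/(G + y) = 1/(10865/2 + 10159) = 1/(31183/2) = 2/31183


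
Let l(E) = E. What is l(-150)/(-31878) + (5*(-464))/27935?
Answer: -2325557/29683731 ≈ -0.078344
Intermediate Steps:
l(-150)/(-31878) + (5*(-464))/27935 = -150/(-31878) + (5*(-464))/27935 = -150*(-1/31878) - 2320*1/27935 = 25/5313 - 464/5587 = -2325557/29683731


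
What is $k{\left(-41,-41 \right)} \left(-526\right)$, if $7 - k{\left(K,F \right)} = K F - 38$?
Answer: $860536$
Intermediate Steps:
$k{\left(K,F \right)} = 45 - F K$ ($k{\left(K,F \right)} = 7 - \left(K F - 38\right) = 7 - \left(F K - 38\right) = 7 - \left(-38 + F K\right) = 45 - F K$)
$k{\left(-41,-41 \right)} \left(-526\right) = \left(45 - \left(-41\right) \left(-41\right)\right) \left(-526\right) = \left(45 - 1681\right) \left(-526\right) = \left(-1636\right) \left(-526\right) = 860536$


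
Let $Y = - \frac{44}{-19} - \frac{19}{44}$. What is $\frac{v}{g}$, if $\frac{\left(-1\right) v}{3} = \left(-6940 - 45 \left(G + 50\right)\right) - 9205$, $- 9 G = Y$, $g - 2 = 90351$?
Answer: $\frac{46111035}{75535108} \approx 0.61046$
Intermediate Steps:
$g = 90353$ ($g = 2 + 90351 = 90353$)
$Y = \frac{1575}{836}$ ($Y = \left(-44\right) \left(- \frac{1}{19}\right) - \frac{19}{44} = \frac{44}{19} - \frac{19}{44} = \frac{1575}{836} \approx 1.884$)
$G = - \frac{175}{836}$ ($G = \left(- \frac{1}{9}\right) \frac{1575}{836} = - \frac{175}{836} \approx -0.20933$)
$v = \frac{46111035}{836}$ ($v = - 3 \left(\left(-6940 - 45 \left(- \frac{175}{836} + 50\right)\right) - 9205\right) = - 3 \left(\left(-6940 - \frac{1873125}{836}\right) - 9205\right) = - 3 \left(- \frac{7674965}{836} - 9205\right) = \left(-3\right) \left(- \frac{15370345}{836}\right) = \frac{46111035}{836} \approx 55157.0$)
$\frac{v}{g} = \frac{46111035}{836 \cdot 90353} = \frac{46111035}{836} \cdot \frac{1}{90353} = \frac{46111035}{75535108}$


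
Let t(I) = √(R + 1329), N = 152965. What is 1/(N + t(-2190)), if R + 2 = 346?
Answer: 152965/23398289552 - √1673/23398289552 ≈ 6.5357e-6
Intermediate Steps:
R = 344 (R = -2 + 346 = 344)
t(I) = √1673 (t(I) = √(344 + 1329) = √1673)
1/(N + t(-2190)) = 1/(152965 + √1673)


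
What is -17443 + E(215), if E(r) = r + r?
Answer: -17013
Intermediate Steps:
E(r) = 2*r
-17443 + E(215) = -17443 + 2*215 = -17443 + 430 = -17013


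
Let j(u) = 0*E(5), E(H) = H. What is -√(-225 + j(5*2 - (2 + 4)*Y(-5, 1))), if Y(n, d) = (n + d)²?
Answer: -15*I ≈ -15.0*I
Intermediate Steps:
Y(n, d) = (d + n)²
j(u) = 0 (j(u) = 0*5 = 0)
-√(-225 + j(5*2 - (2 + 4)*Y(-5, 1))) = -√(-225 + 0) = -√(-225) = -15*I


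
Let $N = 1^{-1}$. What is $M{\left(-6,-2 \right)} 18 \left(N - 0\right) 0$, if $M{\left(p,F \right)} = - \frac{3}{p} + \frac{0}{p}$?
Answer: $0$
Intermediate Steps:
$N = 1$
$M{\left(p,F \right)} = - \frac{3}{p}$ ($M{\left(p,F \right)} = - \frac{3}{p} + 0 = - \frac{3}{p}$)
$M{\left(-6,-2 \right)} 18 \left(N - 0\right) 0 = - \frac{3}{-6} \cdot 18 \left(1 - 0\right) 0 = \left(-3\right) \left(- \frac{1}{6}\right) 18 \left(1 + 0\right) 0 = \frac{1}{2} \cdot 18 \cdot 1 \cdot 0 = 9 \cdot 0 = 0$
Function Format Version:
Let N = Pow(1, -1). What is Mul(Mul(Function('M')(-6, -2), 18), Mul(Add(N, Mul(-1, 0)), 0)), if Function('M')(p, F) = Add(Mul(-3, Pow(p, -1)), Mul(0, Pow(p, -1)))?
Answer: 0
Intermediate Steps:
N = 1
Function('M')(p, F) = Mul(-3, Pow(p, -1)) (Function('M')(p, F) = Add(Mul(-3, Pow(p, -1)), 0) = Mul(-3, Pow(p, -1)))
Mul(Mul(Function('M')(-6, -2), 18), Mul(Add(N, Mul(-1, 0)), 0)) = Mul(Mul(Mul(-3, Pow(-6, -1)), 18), Mul(Add(1, Mul(-1, 0)), 0)) = Mul(Mul(Mul(-3, Rational(-1, 6)), 18), Mul(Add(1, 0), 0)) = Mul(Mul(Rational(1, 2), 18), Mul(1, 0)) = Mul(9, 0) = 0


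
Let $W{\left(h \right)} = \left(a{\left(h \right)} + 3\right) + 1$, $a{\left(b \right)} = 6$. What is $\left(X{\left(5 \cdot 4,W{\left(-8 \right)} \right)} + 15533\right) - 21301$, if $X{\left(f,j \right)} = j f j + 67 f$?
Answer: $-2428$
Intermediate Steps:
$W{\left(h \right)} = 10$ ($W{\left(h \right)} = \left(6 + 3\right) + 1 = 9 + 1 = 10$)
$X{\left(f,j \right)} = 67 f + f j^{2}$ ($X{\left(f,j \right)} = f j j + 67 f = f j^{2} + 67 f = 67 f + f j^{2}$)
$\left(X{\left(5 \cdot 4,W{\left(-8 \right)} \right)} + 15533\right) - 21301 = \left(5 \cdot 4 \left(67 + 10^{2}\right) + 15533\right) - 21301 = \left(20 \left(67 + 100\right) + 15533\right) - 21301 = \left(20 \cdot 167 + 15533\right) - 21301 = \left(3340 + 15533\right) - 21301 = 18873 - 21301 = -2428$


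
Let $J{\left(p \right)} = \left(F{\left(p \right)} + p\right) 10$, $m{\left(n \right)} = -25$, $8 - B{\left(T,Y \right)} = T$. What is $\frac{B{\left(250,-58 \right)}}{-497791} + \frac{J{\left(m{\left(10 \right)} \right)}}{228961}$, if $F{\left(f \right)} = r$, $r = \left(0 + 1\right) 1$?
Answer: $- \frac{64061278}{113974725151} \approx -0.00056207$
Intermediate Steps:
$B{\left(T,Y \right)} = 8 - T$
$r = 1$ ($r = 1 \cdot 1 = 1$)
$F{\left(f \right)} = 1$
$J{\left(p \right)} = 10 + 10 p$ ($J{\left(p \right)} = \left(1 + p\right) 10 = 10 + 10 p$)
$\frac{B{\left(250,-58 \right)}}{-497791} + \frac{J{\left(m{\left(10 \right)} \right)}}{228961} = \frac{8 - 250}{-497791} + \frac{10 + 10 \left(-25\right)}{228961} = \left(8 - 250\right) \left(- \frac{1}{497791}\right) + \left(10 - 250\right) \frac{1}{228961} = \left(-242\right) \left(- \frac{1}{497791}\right) - \frac{240}{228961} = \frac{242}{497791} - \frac{240}{228961} = - \frac{64061278}{113974725151}$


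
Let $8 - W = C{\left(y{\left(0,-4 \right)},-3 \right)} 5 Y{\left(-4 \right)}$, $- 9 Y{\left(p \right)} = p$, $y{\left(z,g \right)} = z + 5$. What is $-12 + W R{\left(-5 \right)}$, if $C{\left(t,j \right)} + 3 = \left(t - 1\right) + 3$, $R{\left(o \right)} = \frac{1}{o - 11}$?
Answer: $- \frac{215}{18} \approx -11.944$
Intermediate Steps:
$y{\left(z,g \right)} = 5 + z$
$Y{\left(p \right)} = - \frac{p}{9}$
$R{\left(o \right)} = \frac{1}{-11 + o}$
$C{\left(t,j \right)} = -1 + t$ ($C{\left(t,j \right)} = -3 + \left(\left(t - 1\right) + 3\right) = -3 + \left(\left(-1 + t\right) + 3\right) = -3 + \left(2 + t\right) = -1 + t$)
$W = - \frac{8}{9}$ ($W = 8 - \left(-1 + \left(5 + 0\right)\right) 5 \left(\left(- \frac{1}{9}\right) \left(-4\right)\right) = 8 - \left(-1 + 5\right) 5 \cdot \frac{4}{9} = 8 - 4 \cdot 5 \cdot \frac{4}{9} = 8 - 20 \cdot \frac{4}{9} = 8 - \frac{80}{9} = - \frac{8}{9} \approx -0.88889$)
$-12 + W R{\left(-5 \right)} = -12 - \frac{8}{9 \left(-11 - 5\right)} = -12 - \frac{8}{9 \left(-16\right)} = -12 - - \frac{1}{18} = -12 + \frac{1}{18} = - \frac{215}{18}$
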